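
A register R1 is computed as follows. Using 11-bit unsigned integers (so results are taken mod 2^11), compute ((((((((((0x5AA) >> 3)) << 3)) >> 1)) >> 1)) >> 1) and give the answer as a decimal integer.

181

0x5AA = 10110101010
→ >> 3 → 00010110101 = 181
→ << 3 (mod 2^11) → 10110101000 = 1448
→ >> 1 → 01011010100 = 724
→ >> 1 → 00101101010 = 362
→ >> 1 → 00010110101 = 181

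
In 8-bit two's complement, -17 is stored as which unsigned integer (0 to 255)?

17 in 8 bits: 00010001
Invert: 11101110
Add 1:  11101111 = 239
(Check: 2^8 - 17 = 256 - 17 = 239.)

239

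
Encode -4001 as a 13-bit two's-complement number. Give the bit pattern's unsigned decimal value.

4191

4001 in 13 bits: 0111110100001
Invert: 1000001011110
Add 1:  1000001011111 = 4191
(Check: 2^13 - 4001 = 8192 - 4001 = 4191.)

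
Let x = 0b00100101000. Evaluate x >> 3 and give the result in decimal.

x = 100101000
shift right by 3 → 000100101 = 37
(equivalently, floor(296 / 8))

37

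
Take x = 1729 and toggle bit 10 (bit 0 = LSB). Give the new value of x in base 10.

705

x = 011011000001
bit 10 is currently 1; toggle it via x ^ (1 << 10) = x ^ 1024
→ 001011000001 = 705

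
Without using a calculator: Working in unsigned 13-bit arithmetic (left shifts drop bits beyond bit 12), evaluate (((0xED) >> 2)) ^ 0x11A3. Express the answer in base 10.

4504

0xED = 0000011101101
→ >> 2 → 0000000111011 = 59
0x11A3 = 1000110100011
→ ^ → 1000110011000 = 4504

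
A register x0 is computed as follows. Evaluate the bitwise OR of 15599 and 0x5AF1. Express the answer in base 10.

15599 = 011110011101111
0x5AF1 = 101101011110001
 OR → 111111011111111 = 32511

32511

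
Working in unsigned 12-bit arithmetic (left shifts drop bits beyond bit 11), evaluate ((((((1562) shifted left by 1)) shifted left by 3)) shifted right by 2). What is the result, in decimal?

104

1562 = 011000011010
→ shifted left by 1 (mod 2^12) → 110000110100 = 3124
→ shifted left by 3 (mod 2^12) → 000110100000 = 416
→ shifted right by 2 → 000001101000 = 104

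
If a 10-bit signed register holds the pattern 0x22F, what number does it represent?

pattern = 1000101111 (MSB is 1 ⇒ negative)
Invert: 0111010000, add 1 → 0111010001 = 465, so the value is -465.
(Equivalently: 559 - 2^10 = 559 - 1024 = -465.)

-465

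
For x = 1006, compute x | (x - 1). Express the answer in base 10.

x = 1111101110 = 1006
x - 1 = 1111101101
OR    = 1111101111 = 1007
(x | (x - 1) sets all bits below the lowest set bit.)

1007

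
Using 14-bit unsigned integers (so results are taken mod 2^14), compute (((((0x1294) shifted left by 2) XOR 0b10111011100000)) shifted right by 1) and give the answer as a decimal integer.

4696

0x1294 = 01001010010100
→ shifted left by 2 (mod 2^14) → 00101001010000 = 2640
0b10111011100000 = 10111011100000
→ XOR → 10010010110000 = 9392
→ shifted right by 1 → 01001001011000 = 4696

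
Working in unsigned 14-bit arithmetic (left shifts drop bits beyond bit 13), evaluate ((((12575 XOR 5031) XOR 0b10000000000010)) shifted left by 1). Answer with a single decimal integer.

1396

12575 = 11000100011111
5031 = 01001110100111
→ XOR → 10001010111000 = 8888
0b10000000000010 = 10000000000010
→ XOR → 00001010111010 = 698
→ shifted left by 1 (mod 2^14) → 00010101110100 = 1396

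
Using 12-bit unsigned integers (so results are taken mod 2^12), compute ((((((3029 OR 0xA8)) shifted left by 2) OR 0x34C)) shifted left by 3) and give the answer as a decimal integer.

3029 = 101111010101
0xA8 = 000010101000
→ OR → 101111111101 = 3069
→ shifted left by 2 (mod 2^12) → 111111110100 = 4084
0x34C = 001101001100
→ OR → 111111111100 = 4092
→ shifted left by 3 (mod 2^12) → 111111100000 = 4064

4064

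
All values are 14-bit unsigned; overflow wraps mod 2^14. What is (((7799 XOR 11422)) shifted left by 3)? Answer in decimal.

7799 = 01111001110111
11422 = 10110010011110
→ XOR → 11001011101001 = 13033
→ shifted left by 3 (mod 2^14) → 01011101001000 = 5960

5960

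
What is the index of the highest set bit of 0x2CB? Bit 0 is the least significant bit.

0x2CB = 1011001011
The topmost 1 is at position 9 (since 2^9 = 512 ≤ 715 < 1024).

9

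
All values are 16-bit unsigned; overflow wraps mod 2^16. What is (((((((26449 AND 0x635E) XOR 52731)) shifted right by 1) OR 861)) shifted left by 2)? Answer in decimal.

26449 = 0110011101010001
0x635E = 0110001101011110
→ AND → 0110001101010000 = 25424
52731 = 1100110111111011
→ XOR → 1010111010101011 = 44715
→ shifted right by 1 → 0101011101010101 = 22357
861 = 0000001101011101
→ OR → 0101011101011101 = 22365
→ shifted left by 2 (mod 2^16) → 0101110101110100 = 23924

23924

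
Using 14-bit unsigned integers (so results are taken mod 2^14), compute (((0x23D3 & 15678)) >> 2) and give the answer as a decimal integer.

2116

0x23D3 = 10001111010011
15678 = 11110100111110
→ & → 10000100010010 = 8466
→ >> 2 → 00100001000100 = 2116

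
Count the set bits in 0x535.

0x535 = 10100110101
Count the 1s: 1 + 1 + 1 + 1 + 1 + 1 = 6

6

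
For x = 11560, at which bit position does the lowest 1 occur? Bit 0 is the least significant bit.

3

11560 = 10110100101000
Trailing zeros: 3, so the lowest set bit is bit 3 (value 8).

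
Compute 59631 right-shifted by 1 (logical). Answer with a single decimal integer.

59631 = 1110100011101111
shift right by 1 → 0111010001110111 = 29815
(equivalently, floor(59631 / 2))

29815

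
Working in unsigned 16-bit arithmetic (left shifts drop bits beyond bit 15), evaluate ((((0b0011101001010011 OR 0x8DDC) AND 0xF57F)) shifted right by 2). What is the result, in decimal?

0b0011101001010011 = 0011101001010011
0x8DDC = 1000110111011100
→ OR → 1011111111011111 = 49119
0xF57F = 1111010101111111
→ AND → 1011010101011111 = 46431
→ shifted right by 2 → 0010110101010111 = 11607

11607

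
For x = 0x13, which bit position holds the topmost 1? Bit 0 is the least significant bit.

0x13 = 10011
The topmost 1 is at position 4 (since 2^4 = 16 ≤ 19 < 32).

4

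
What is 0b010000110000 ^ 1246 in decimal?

a = 10000110000
1246 = 10011011110
XOR → 00011101110 = 238

238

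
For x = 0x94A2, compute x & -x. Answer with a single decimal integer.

2

x = 1001010010100010 = 38050
-x (two's complement) = …0110101101011110
AND   = 0000000000000010 = 2
(x & -x isolates the lowest set bit of x.)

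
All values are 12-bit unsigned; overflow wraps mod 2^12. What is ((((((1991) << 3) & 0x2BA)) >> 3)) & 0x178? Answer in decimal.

64

1991 = 011111000111
→ << 3 (mod 2^12) → 111000111000 = 3640
0x2BA = 001010111010
→ & → 001000111000 = 568
→ >> 3 → 000001000111 = 71
0x178 = 000101111000
→ & → 000001000000 = 64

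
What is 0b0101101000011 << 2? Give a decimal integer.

x = 00101101000011
shift left by 2 → 10110100001100 = 11532
(equivalently, 2883 × 2^2 = 2883 × 4)

11532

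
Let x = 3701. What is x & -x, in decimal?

1

x = 111001110101 = 3701
-x (two's complement) = …000110001011
AND   = 000000000001 = 1
(x & -x isolates the lowest set bit of x.)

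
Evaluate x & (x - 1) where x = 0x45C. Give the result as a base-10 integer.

x = 10001011100 = 1116
x - 1 = 10001011011
AND   = 10001011000 = 1112
(x & (x - 1) clears the lowest set bit of x.)

1112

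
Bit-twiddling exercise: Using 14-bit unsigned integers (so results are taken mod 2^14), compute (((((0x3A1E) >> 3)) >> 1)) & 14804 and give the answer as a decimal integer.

0x3A1E = 11101000011110
→ >> 3 → 00011101000011 = 1859
→ >> 1 → 00001110100001 = 929
14804 = 11100111010100
→ & → 00000110000000 = 384

384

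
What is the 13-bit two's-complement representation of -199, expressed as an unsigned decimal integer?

199 in 13 bits: 0000011000111
Invert: 1111100111000
Add 1:  1111100111001 = 7993
(Check: 2^13 - 199 = 8192 - 199 = 7993.)

7993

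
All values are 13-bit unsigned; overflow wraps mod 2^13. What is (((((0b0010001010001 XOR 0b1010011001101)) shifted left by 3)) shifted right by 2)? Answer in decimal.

0b0010001010001 = 0010001010001
0b1010011001101 = 1010011001101
→ XOR → 1000010011100 = 4252
→ shifted left by 3 (mod 2^13) → 0010011100000 = 1248
→ shifted right by 2 → 0000100111000 = 312

312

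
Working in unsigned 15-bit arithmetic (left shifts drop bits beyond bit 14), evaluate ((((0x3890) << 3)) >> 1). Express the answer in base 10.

8768

0x3890 = 011100010010000
→ << 3 (mod 2^15) → 100010010000000 = 17536
→ >> 1 → 010001001000000 = 8768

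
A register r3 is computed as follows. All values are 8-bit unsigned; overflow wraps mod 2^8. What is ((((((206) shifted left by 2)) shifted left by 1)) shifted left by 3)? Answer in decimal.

206 = 11001110
→ shifted left by 2 (mod 2^8) → 00111000 = 56
→ shifted left by 1 (mod 2^8) → 01110000 = 112
→ shifted left by 3 (mod 2^8) → 10000000 = 128

128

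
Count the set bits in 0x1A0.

3

0x1A0 = 110100000
Count the 1s: 1 + 1 + 1 = 3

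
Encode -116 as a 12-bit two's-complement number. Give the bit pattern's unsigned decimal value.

116 in 12 bits: 000001110100
Invert: 111110001011
Add 1:  111110001100 = 3980
(Check: 2^12 - 116 = 4096 - 116 = 3980.)

3980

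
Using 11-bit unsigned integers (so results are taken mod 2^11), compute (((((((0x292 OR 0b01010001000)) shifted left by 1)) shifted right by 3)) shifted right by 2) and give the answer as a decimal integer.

41

0x292 = 01010010010
0b01010001000 = 01010001000
→ OR → 01010011010 = 666
→ shifted left by 1 (mod 2^11) → 10100110100 = 1332
→ shifted right by 3 → 00010100110 = 166
→ shifted right by 2 → 00000101001 = 41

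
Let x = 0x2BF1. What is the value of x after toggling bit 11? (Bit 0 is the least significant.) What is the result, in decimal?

x = 10101111110001
bit 11 is currently 1; toggle it via x ^ (1 << 11) = x ^ 2048
→ 10001111110001 = 9201

9201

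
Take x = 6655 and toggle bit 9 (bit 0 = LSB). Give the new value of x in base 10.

7167

x = 1100111111111
bit 9 is currently 0; toggle it via x ^ (1 << 9) = x ^ 512
→ 1101111111111 = 7167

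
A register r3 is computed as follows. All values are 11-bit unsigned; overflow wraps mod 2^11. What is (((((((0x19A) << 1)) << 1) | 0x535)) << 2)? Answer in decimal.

0x19A = 00110011010
→ << 1 (mod 2^11) → 01100110100 = 820
→ << 1 (mod 2^11) → 11001101000 = 1640
0x535 = 10100110101
→ | → 11101111101 = 1917
→ << 2 (mod 2^11) → 10111110100 = 1524

1524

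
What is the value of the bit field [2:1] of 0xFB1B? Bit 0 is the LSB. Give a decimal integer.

1

v = 1111101100011011
Shift right by 1: 111110110001101
Mask low 2 bits: 01 = 1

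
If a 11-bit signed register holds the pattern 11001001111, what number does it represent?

pattern = 11001001111 (MSB is 1 ⇒ negative)
Invert: 00110110000, add 1 → 00110110001 = 433, so the value is -433.
(Equivalently: 1615 - 2^11 = 1615 - 2048 = -433.)

-433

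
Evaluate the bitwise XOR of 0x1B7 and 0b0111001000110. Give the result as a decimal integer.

4081

0x1B7 = 000110110111
b = 111001000110
XOR → 111111110001 = 4081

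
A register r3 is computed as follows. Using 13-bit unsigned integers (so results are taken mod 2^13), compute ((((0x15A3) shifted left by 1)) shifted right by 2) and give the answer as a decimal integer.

721

0x15A3 = 1010110100011
→ shifted left by 1 (mod 2^13) → 0101101000110 = 2886
→ shifted right by 2 → 0001011010001 = 721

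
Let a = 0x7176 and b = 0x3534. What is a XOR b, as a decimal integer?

0x7176 = 111000101110110
0x3534 = 011010100110100
XOR → 100010001000010 = 17474

17474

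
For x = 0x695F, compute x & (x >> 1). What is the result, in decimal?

x = 110100101011111 = 26975
x>>1 = 011010010101111
AND  = 010000000001111 = 8207
(x & (x >> 1) has a 1 wherever x has two consecutive 1 bits.)

8207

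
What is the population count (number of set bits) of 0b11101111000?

n = 11101111000
Count the 1s: 1 + 1 + 1 + 1 + 1 + 1 + 1 = 7

7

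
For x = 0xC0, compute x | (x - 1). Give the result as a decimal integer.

x = 11000000 = 192
x - 1 = 10111111
OR    = 11111111 = 255
(x | (x - 1) sets all bits below the lowest set bit.)

255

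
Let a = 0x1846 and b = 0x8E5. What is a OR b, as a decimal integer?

0x1846 = 1100001000110
0x8E5 = 0100011100101
 OR → 1100011100111 = 6375

6375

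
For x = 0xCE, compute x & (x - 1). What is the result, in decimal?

x = 11001110 = 206
x - 1 = 11001101
AND   = 11001100 = 204
(x & (x - 1) clears the lowest set bit of x.)

204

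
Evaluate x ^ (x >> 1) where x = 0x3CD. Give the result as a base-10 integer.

x = 1111001101 = 973
x>>1 = 0111100110
XOR  = 1000101011 = 555
(x ^ (x >> 1) gives the standard binary-reflected Gray code of x.)

555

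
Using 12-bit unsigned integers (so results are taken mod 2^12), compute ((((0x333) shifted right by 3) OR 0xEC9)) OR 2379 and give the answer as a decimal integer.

0x333 = 001100110011
→ shifted right by 3 → 000001100110 = 102
0xEC9 = 111011001001
→ OR → 111011101111 = 3823
2379 = 100101001011
→ OR → 111111101111 = 4079

4079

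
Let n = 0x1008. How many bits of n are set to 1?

2

0x1008 = 1000000001000
Count the 1s: 1 + 1 = 2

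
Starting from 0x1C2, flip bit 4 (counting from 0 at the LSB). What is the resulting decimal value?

x = 111000010
bit 4 is currently 0; toggle it via x ^ (1 << 4) = x ^ 16
→ 111010010 = 466

466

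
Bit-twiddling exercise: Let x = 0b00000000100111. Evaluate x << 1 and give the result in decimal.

78

x = 0100111
shift left by 1 → 1001110 = 78
(equivalently, 39 × 2^1 = 39 × 2)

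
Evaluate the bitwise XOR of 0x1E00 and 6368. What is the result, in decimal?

0x1E00 = 1111000000000
6368 = 1100011100000
XOR → 0011011100000 = 1760

1760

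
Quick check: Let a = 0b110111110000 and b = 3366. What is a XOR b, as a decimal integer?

a = 110111110000
3366 = 110100100110
XOR → 000011010110 = 214

214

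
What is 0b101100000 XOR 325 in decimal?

a = 101100000
325 = 101000101
XOR → 000100101 = 37

37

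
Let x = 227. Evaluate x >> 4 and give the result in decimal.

227 = 11100011
shift right by 4 → 00001110 = 14
(equivalently, floor(227 / 16))

14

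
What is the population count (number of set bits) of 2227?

2227 = 100010110011
Count the 1s: 1 + 1 + 1 + 1 + 1 + 1 = 6

6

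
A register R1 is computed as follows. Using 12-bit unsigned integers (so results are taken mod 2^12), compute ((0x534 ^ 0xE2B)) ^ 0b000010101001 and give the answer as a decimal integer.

0x534 = 010100110100
0xE2B = 111000101011
→ ^ → 101100011111 = 2847
0b000010101001 = 000010101001
→ ^ → 101110110110 = 2998

2998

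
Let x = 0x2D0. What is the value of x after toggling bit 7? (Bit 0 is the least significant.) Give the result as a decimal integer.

x = 1011010000
bit 7 is currently 1; toggle it via x ^ (1 << 7) = x ^ 128
→ 1001010000 = 592

592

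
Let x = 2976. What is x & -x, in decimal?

32

x = 101110100000 = 2976
-x (two's complement) = …010001100000
AND   = 000000100000 = 32
(x & -x isolates the lowest set bit of x.)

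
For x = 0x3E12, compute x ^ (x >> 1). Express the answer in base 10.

8475

x = 11111000010010 = 15890
x>>1 = 01111100001001
XOR  = 10000100011011 = 8475
(x ^ (x >> 1) gives the standard binary-reflected Gray code of x.)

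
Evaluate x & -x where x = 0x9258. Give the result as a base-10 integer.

x = 1001001001011000 = 37464
-x (two's complement) = …0110110110101000
AND   = 0000000000001000 = 8
(x & -x isolates the lowest set bit of x.)

8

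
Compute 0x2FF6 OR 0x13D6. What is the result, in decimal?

16374

0x2FF6 = 10111111110110
0x13D6 = 01001111010110
 OR → 11111111110110 = 16374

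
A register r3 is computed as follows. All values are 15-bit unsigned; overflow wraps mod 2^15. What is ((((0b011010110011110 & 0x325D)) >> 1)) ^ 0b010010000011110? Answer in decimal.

15376

0b011010110011110 = 011010110011110
0x325D = 011001001011101
→ & → 011000000011100 = 12316
→ >> 1 → 001100000001110 = 6158
0b010010000011110 = 010010000011110
→ ^ → 011110000010000 = 15376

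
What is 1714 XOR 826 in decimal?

1416

1714 = 11010110010
826 = 01100111010
XOR → 10110001000 = 1416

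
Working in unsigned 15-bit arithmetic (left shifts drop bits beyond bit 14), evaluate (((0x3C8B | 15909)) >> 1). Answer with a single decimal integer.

0x3C8B = 011110010001011
15909 = 011111000100101
→ | → 011111010101111 = 16047
→ >> 1 → 001111101010111 = 8023

8023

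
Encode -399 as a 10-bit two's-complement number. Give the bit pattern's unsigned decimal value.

625

399 in 10 bits: 0110001111
Invert: 1001110000
Add 1:  1001110001 = 625
(Check: 2^10 - 399 = 1024 - 399 = 625.)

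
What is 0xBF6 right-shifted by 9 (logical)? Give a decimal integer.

0xBF6 = 101111110110
shift right by 9 → 000000000101 = 5
(equivalently, floor(3062 / 512))

5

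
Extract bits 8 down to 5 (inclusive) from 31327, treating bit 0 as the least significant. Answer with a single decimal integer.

v = 111101001011111
Shift right by 5: 1111010010
Mask low 4 bits: 0010 = 2

2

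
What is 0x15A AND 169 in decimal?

8

0x15A = 101011010
169 = 010101001
AND → 000001000 = 8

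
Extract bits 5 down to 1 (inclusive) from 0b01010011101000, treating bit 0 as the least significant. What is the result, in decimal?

v = 01010011101000
Shift right by 1: 0101001110100
Mask low 5 bits: 10100 = 20

20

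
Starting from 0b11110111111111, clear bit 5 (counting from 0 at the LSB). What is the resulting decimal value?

x = 11110111111111
bit 5 is currently 1; clear it via x & ~(1 << 5) = x & ~32
→ 11110111011111 = 15839

15839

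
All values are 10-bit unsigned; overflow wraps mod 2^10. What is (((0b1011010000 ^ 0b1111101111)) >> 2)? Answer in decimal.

79

0b1011010000 = 1011010000
0b1111101111 = 1111101111
→ ^ → 0100111111 = 319
→ >> 2 → 0001001111 = 79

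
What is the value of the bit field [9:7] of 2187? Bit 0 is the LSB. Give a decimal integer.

v = 100010001011
Shift right by 7: 10001
Mask low 3 bits: 001 = 1

1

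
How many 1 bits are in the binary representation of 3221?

6

3221 = 110010010101
Count the 1s: 1 + 1 + 1 + 1 + 1 + 1 = 6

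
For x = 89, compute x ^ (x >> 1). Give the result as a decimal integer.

x = 1011001 = 89
x>>1 = 0101100
XOR  = 1110101 = 117
(x ^ (x >> 1) gives the standard binary-reflected Gray code of x.)

117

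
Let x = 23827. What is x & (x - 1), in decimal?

23826

x = 101110100010011 = 23827
x - 1 = 101110100010010
AND   = 101110100010010 = 23826
(x & (x - 1) clears the lowest set bit of x.)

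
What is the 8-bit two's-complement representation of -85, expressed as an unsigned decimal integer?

85 in 8 bits: 01010101
Invert: 10101010
Add 1:  10101011 = 171
(Check: 2^8 - 85 = 256 - 85 = 171.)

171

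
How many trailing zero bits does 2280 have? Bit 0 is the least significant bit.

3

2280 = 100011101000
Trailing zeros: 3, so the lowest set bit is bit 3 (value 8).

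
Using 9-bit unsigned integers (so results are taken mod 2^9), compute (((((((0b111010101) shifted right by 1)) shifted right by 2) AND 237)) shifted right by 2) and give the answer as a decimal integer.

10

0b111010101 = 111010101
→ shifted right by 1 → 011101010 = 234
→ shifted right by 2 → 000111010 = 58
237 = 011101101
→ AND → 000101000 = 40
→ shifted right by 2 → 000001010 = 10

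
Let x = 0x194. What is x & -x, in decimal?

x = 110010100 = 404
-x (two's complement) = …001101100
AND   = 000000100 = 4
(x & -x isolates the lowest set bit of x.)

4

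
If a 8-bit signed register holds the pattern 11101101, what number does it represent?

pattern = 11101101 (MSB is 1 ⇒ negative)
Invert: 00010010, add 1 → 00010011 = 19, so the value is -19.
(Equivalently: 237 - 2^8 = 237 - 256 = -19.)

-19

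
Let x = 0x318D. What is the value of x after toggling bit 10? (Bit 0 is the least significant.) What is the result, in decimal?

x = 11000110001101
bit 10 is currently 0; toggle it via x ^ (1 << 10) = x ^ 1024
→ 11010110001101 = 13709

13709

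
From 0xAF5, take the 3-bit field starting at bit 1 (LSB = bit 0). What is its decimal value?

2

v = 101011110101
Shift right by 1: 10101111010
Mask low 3 bits: 010 = 2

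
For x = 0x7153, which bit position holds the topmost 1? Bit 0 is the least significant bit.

14

0x7153 = 111000101010011
The topmost 1 is at position 14 (since 2^14 = 16384 ≤ 29011 < 32768).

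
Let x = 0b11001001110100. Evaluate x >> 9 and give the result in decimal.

x = 11001001110100
shift right by 9 → 00000000011001 = 25
(equivalently, floor(12916 / 512))

25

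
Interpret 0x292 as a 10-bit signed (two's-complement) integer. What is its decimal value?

-366

pattern = 1010010010 (MSB is 1 ⇒ negative)
Invert: 0101101101, add 1 → 0101101110 = 366, so the value is -366.
(Equivalently: 658 - 2^10 = 658 - 1024 = -366.)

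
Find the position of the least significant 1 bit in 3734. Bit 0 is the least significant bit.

3734 = 111010010110
Trailing zeros: 1, so the lowest set bit is bit 1 (value 2).

1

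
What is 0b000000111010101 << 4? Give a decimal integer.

x = 0000111010101
shift left by 4 → 1110101010000 = 7504
(equivalently, 469 × 2^4 = 469 × 16)

7504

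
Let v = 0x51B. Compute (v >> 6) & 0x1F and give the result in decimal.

v = 10100011011
Shift right by 6: 10100
Mask low 5 bits: 10100 = 20

20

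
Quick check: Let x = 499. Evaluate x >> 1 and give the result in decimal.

249

499 = 111110011
shift right by 1 → 011111001 = 249
(equivalently, floor(499 / 2))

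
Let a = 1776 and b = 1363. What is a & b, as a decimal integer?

1776 = 11011110000
1363 = 10101010011
AND → 10001010000 = 1104

1104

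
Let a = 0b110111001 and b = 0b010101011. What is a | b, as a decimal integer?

a = 110111001
b = 010101011
 OR → 110111011 = 443

443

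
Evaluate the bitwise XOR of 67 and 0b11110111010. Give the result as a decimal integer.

2041

67 = 00001000011
b = 11110111010
XOR → 11111111001 = 2041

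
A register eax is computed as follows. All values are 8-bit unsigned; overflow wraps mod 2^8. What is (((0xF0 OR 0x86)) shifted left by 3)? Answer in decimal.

176

0xF0 = 11110000
0x86 = 10000110
→ OR → 11110110 = 246
→ shifted left by 3 (mod 2^8) → 10110000 = 176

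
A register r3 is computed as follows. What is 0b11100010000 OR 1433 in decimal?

a = 11100010000
1433 = 10110011001
 OR → 11110011001 = 1945

1945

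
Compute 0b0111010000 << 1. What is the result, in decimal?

928

x = 0111010000
shift left by 1 → 1110100000 = 928
(equivalently, 464 × 2^1 = 464 × 2)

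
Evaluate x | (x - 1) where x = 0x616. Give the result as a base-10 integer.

1559

x = 11000010110 = 1558
x - 1 = 11000010101
OR    = 11000010111 = 1559
(x | (x - 1) sets all bits below the lowest set bit.)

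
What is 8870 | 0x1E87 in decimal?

16039

8870 = 10001010100110
0x1E87 = 01111010000111
 OR → 11111010100111 = 16039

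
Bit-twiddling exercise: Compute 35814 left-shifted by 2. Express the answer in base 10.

143256

35814 = 001000101111100110
shift left by 2 → 100010111110011000 = 143256
(equivalently, 35814 × 2^2 = 35814 × 4)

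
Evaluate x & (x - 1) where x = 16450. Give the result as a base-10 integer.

16448

x = 100000001000010 = 16450
x - 1 = 100000001000001
AND   = 100000001000000 = 16448
(x & (x - 1) clears the lowest set bit of x.)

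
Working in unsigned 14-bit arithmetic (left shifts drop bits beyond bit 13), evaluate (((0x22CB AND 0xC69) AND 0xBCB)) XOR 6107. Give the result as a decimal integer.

6034

0x22CB = 10001011001011
0xC69 = 00110001101001
→ AND → 00000001001001 = 73
0xBCB = 00101111001011
→ AND → 00000001001001 = 73
6107 = 01011111011011
→ XOR → 01011110010010 = 6034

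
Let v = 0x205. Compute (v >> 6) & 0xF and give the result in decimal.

8

v = 1000000101
Shift right by 6: 1000
Mask low 4 bits: 1000 = 8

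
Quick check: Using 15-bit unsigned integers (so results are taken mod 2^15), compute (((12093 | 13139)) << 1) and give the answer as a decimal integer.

12093 = 010111100111101
13139 = 011001101010011
→ | → 011111101111111 = 16255
→ << 1 (mod 2^15) → 111111011111110 = 32510

32510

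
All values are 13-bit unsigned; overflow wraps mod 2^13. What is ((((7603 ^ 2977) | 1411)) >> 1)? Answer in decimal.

3017

7603 = 1110110110011
2977 = 0101110100001
→ ^ → 1011000010010 = 5650
1411 = 0010110000011
→ | → 1011110010011 = 6035
→ >> 1 → 0101111001001 = 3017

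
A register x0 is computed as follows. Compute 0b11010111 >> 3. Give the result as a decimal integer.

x = 11010111
shift right by 3 → 00011010 = 26
(equivalently, floor(215 / 8))

26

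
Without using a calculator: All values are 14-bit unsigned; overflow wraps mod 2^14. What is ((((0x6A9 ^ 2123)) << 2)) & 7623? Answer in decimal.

0x6A9 = 00011010101001
2123 = 00100001001011
→ ^ → 00111011100010 = 3810
→ << 2 (mod 2^14) → 11101110001000 = 15240
7623 = 01110111000111
→ & → 01100110000000 = 6528

6528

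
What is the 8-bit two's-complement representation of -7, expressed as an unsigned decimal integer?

7 in 8 bits: 00000111
Invert: 11111000
Add 1:  11111001 = 249
(Check: 2^8 - 7 = 256 - 7 = 249.)

249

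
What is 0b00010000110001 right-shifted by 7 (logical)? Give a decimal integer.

x = 10000110001
shift right by 7 → 00000001000 = 8
(equivalently, floor(1073 / 128))

8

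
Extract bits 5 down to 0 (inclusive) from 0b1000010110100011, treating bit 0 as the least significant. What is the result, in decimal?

v = 1000010110100011
Shift right by 0: 1000010110100011
Mask low 6 bits: 100011 = 35

35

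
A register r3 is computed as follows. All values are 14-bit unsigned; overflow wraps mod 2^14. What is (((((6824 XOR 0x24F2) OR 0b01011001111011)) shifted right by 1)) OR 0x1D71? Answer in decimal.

6824 = 01101010101000
0x24F2 = 10010011110010
→ XOR → 11111001011010 = 15962
0b01011001111011 = 01011001111011
→ OR → 11111001111011 = 15995
→ shifted right by 1 → 01111100111101 = 7997
0x1D71 = 01110101110001
→ OR → 01111101111101 = 8061

8061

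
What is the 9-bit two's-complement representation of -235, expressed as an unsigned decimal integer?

235 in 9 bits: 011101011
Invert: 100010100
Add 1:  100010101 = 277
(Check: 2^9 - 235 = 512 - 235 = 277.)

277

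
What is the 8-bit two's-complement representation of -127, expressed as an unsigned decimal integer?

129

127 in 8 bits: 01111111
Invert: 10000000
Add 1:  10000001 = 129
(Check: 2^8 - 127 = 256 - 127 = 129.)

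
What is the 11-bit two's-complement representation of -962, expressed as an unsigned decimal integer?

962 in 11 bits: 01111000010
Invert: 10000111101
Add 1:  10000111110 = 1086
(Check: 2^11 - 962 = 2048 - 962 = 1086.)

1086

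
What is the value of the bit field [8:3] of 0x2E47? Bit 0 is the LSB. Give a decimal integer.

8

v = 010111001000111
Shift right by 3: 010111001000
Mask low 6 bits: 001000 = 8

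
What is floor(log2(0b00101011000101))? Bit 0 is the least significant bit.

11

0b00101011000101 = 101011000101
The topmost 1 is at position 11 (since 2^11 = 2048 ≤ 2757 < 4096).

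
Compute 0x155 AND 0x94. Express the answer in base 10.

0x155 = 101010101
0x94 = 010010100
AND → 000010100 = 20

20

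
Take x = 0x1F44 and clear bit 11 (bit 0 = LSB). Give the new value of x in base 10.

x = 1111101000100
bit 11 is currently 1; clear it via x & ~(1 << 11) = x & ~2048
→ 1011101000100 = 5956

5956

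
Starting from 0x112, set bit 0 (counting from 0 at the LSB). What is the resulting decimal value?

275

x = 100010010
bit 0 is currently 0; set it via x | (1 << 0) = x | 1
→ 100010011 = 275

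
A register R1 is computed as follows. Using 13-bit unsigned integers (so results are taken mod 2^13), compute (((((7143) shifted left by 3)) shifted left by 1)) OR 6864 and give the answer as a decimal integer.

7920

7143 = 1101111100111
→ shifted left by 3 (mod 2^13) → 1111100111000 = 7992
→ shifted left by 1 (mod 2^13) → 1111001110000 = 7792
6864 = 1101011010000
→ OR → 1111011110000 = 7920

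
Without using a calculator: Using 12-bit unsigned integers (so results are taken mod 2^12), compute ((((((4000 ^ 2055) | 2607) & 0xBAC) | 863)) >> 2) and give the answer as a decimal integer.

767

4000 = 111110100000
2055 = 100000000111
→ ^ → 011110100111 = 1959
2607 = 101000101111
→ | → 111110101111 = 4015
0xBAC = 101110101100
→ & → 101110101100 = 2988
863 = 001101011111
→ | → 101111111111 = 3071
→ >> 2 → 001011111111 = 767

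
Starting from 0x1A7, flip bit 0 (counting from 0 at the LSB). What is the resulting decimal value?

x = 110100111
bit 0 is currently 1; toggle it via x ^ (1 << 0) = x ^ 1
→ 110100110 = 422

422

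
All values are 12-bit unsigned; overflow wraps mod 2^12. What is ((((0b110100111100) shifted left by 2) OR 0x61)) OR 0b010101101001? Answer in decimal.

1529

0b110100111100 = 110100111100
→ shifted left by 2 (mod 2^12) → 010011110000 = 1264
0x61 = 000001100001
→ OR → 010011110001 = 1265
0b010101101001 = 010101101001
→ OR → 010111111001 = 1529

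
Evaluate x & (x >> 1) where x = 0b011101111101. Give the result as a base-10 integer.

828

x = 11101111101 = 1917
x>>1 = 01110111110
AND  = 01100111100 = 828
(x & (x >> 1) has a 1 wherever x has two consecutive 1 bits.)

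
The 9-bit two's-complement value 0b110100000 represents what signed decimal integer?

pattern = 110100000 (MSB is 1 ⇒ negative)
Invert: 001011111, add 1 → 001100000 = 96, so the value is -96.
(Equivalently: 416 - 2^9 = 416 - 512 = -96.)

-96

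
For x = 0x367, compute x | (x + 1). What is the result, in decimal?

879

x = 1101100111 = 871
x + 1 = 1101101000
OR    = 1101101111 = 879
(x | (x + 1) sets the lowest cleared bit.)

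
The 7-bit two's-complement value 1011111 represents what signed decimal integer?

pattern = 1011111 (MSB is 1 ⇒ negative)
Invert: 0100000, add 1 → 0100001 = 33, so the value is -33.
(Equivalently: 95 - 2^7 = 95 - 128 = -33.)

-33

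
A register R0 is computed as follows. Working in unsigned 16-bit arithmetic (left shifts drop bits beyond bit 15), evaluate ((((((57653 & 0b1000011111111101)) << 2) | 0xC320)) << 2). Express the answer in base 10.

57653 = 1110000100110101
0b1000011111111101 = 1000011111111101
→ & → 1000000100110101 = 33077
→ << 2 (mod 2^16) → 0000010011010100 = 1236
0xC320 = 1100001100100000
→ | → 1100011111110100 = 51188
→ << 2 (mod 2^16) → 0001111111010000 = 8144

8144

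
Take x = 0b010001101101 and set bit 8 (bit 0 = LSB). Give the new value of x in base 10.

x = 010001101101
bit 8 is currently 0; set it via x | (1 << 8) = x | 256
→ 010101101101 = 1389

1389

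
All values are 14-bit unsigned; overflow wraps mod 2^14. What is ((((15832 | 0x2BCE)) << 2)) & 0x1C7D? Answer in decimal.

7288

15832 = 11110111011000
0x2BCE = 10101111001110
→ | → 11111111011110 = 16350
→ << 2 (mod 2^14) → 11111101111000 = 16248
0x1C7D = 01110001111101
→ & → 01110001111000 = 7288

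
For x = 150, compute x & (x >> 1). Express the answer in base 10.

2

x = 10010110 = 150
x>>1 = 01001011
AND  = 00000010 = 2
(x & (x >> 1) has a 1 wherever x has two consecutive 1 bits.)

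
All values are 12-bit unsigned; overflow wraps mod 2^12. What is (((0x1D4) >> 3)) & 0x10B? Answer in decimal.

0x1D4 = 000111010100
→ >> 3 → 000000111010 = 58
0x10B = 000100001011
→ & → 000000001010 = 10

10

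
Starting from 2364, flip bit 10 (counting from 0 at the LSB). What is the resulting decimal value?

3388

x = 00100100111100
bit 10 is currently 0; toggle it via x ^ (1 << 10) = x ^ 1024
→ 00110100111100 = 3388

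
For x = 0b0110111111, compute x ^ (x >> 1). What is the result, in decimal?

x = 110111111 = 447
x>>1 = 011011111
XOR  = 101100000 = 352
(x ^ (x >> 1) gives the standard binary-reflected Gray code of x.)

352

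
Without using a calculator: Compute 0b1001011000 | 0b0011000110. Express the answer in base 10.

a = 1001011000
b = 0011000110
 OR → 1011011110 = 734

734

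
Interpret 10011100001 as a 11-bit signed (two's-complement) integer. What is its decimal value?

-799

pattern = 10011100001 (MSB is 1 ⇒ negative)
Invert: 01100011110, add 1 → 01100011111 = 799, so the value is -799.
(Equivalently: 1249 - 2^11 = 1249 - 2048 = -799.)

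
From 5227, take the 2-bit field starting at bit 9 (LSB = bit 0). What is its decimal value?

v = 001010001101011
Shift right by 9: 001010
Mask low 2 bits: 10 = 2

2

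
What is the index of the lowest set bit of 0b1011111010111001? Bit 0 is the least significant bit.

0b1011111010111001 = 1011111010111001
Trailing zeros: 0, so the lowest set bit is bit 0 (value 1).

0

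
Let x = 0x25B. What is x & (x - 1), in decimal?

602

x = 1001011011 = 603
x - 1 = 1001011010
AND   = 1001011010 = 602
(x & (x - 1) clears the lowest set bit of x.)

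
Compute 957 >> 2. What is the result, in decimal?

239

957 = 1110111101
shift right by 2 → 0011101111 = 239
(equivalently, floor(957 / 4))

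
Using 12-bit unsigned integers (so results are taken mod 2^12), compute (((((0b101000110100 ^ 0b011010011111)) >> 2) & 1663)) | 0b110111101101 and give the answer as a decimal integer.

4079

0b101000110100 = 101000110100
0b011010011111 = 011010011111
→ ^ → 110010101011 = 3243
→ >> 2 → 001100101010 = 810
1663 = 011001111111
→ & → 001000101010 = 554
0b110111101101 = 110111101101
→ | → 111111101111 = 4079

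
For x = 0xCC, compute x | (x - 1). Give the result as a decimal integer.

207

x = 11001100 = 204
x - 1 = 11001011
OR    = 11001111 = 207
(x | (x - 1) sets all bits below the lowest set bit.)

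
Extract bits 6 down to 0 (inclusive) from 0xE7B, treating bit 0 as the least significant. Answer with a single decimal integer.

v = 111001111011
Shift right by 0: 111001111011
Mask low 7 bits: 1111011 = 123

123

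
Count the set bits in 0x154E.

7

0x154E = 1010101001110
Count the 1s: 1 + 1 + 1 + 1 + 1 + 1 + 1 = 7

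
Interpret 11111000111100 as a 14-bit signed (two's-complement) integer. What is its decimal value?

pattern = 11111000111100 (MSB is 1 ⇒ negative)
Invert: 00000111000011, add 1 → 00000111000100 = 452, so the value is -452.
(Equivalently: 15932 - 2^14 = 15932 - 16384 = -452.)

-452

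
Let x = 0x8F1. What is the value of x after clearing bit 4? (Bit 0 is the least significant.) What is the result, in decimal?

x = 100011110001
bit 4 is currently 1; clear it via x & ~(1 << 4) = x & ~16
→ 100011100001 = 2273

2273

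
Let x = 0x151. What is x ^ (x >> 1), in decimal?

505

x = 101010001 = 337
x>>1 = 010101000
XOR  = 111111001 = 505
(x ^ (x >> 1) gives the standard binary-reflected Gray code of x.)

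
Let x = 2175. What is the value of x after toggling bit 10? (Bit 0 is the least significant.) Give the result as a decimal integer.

x = 100001111111
bit 10 is currently 0; toggle it via x ^ (1 << 10) = x ^ 1024
→ 110001111111 = 3199

3199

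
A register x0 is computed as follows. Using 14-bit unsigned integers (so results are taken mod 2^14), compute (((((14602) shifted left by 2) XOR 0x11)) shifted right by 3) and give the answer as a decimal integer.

1159

14602 = 11100100001010
→ shifted left by 2 (mod 2^14) → 10010000101000 = 9256
0x11 = 00000000010001
→ XOR → 10010000111001 = 9273
→ shifted right by 3 → 00010010000111 = 1159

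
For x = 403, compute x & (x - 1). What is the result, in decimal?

x = 110010011 = 403
x - 1 = 110010010
AND   = 110010010 = 402
(x & (x - 1) clears the lowest set bit of x.)

402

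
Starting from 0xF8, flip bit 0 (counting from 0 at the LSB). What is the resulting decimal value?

249

x = 011111000
bit 0 is currently 0; toggle it via x ^ (1 << 0) = x ^ 1
→ 011111001 = 249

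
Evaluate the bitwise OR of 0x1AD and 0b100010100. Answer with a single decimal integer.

445

0x1AD = 110101101
b = 100010100
 OR → 110111101 = 445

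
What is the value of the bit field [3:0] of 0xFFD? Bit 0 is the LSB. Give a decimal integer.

13

v = 111111111101
Shift right by 0: 111111111101
Mask low 4 bits: 1101 = 13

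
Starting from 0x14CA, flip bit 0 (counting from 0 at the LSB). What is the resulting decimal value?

5323

x = 001010011001010
bit 0 is currently 0; toggle it via x ^ (1 << 0) = x ^ 1
→ 001010011001011 = 5323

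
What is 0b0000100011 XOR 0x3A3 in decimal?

896

a = 0000100011
0x3A3 = 1110100011
XOR → 1110000000 = 896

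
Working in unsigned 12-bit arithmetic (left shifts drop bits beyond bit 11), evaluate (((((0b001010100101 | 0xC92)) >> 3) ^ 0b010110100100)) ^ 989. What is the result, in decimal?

1967

0b001010100101 = 001010100101
0xC92 = 110010010010
→ | → 111010110111 = 3767
→ >> 3 → 000111010110 = 470
0b010110100100 = 010110100100
→ ^ → 010001110010 = 1138
989 = 001111011101
→ ^ → 011110101111 = 1967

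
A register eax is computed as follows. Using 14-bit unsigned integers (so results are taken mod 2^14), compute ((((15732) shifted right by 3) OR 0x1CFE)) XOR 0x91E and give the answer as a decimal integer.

15732 = 11110101110100
→ shifted right by 3 → 00011110101110 = 1966
0x1CFE = 01110011111110
→ OR → 01111111111110 = 8190
0x91E = 00100100011110
→ XOR → 01011011100000 = 5856

5856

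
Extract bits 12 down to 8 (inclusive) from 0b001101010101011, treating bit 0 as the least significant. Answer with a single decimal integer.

26

v = 001101010101011
Shift right by 8: 0011010
Mask low 5 bits: 11010 = 26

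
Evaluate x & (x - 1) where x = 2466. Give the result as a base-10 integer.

x = 100110100010 = 2466
x - 1 = 100110100001
AND   = 100110100000 = 2464
(x & (x - 1) clears the lowest set bit of x.)

2464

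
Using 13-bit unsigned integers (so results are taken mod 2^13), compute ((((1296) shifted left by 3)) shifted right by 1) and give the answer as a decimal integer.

1296 = 0010100010000
→ shifted left by 3 (mod 2^13) → 0100010000000 = 2176
→ shifted right by 1 → 0010001000000 = 1088

1088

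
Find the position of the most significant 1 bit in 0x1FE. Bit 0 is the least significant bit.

8

0x1FE = 111111110
The topmost 1 is at position 8 (since 2^8 = 256 ≤ 510 < 512).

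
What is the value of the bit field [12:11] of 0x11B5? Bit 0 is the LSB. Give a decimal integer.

v = 001000110110101
Shift right by 11: 0010
Mask low 2 bits: 10 = 2

2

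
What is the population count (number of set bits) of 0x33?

0x33 = 110011
Count the 1s: 1 + 1 + 1 + 1 = 4

4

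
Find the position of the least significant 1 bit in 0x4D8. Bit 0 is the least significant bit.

0x4D8 = 10011011000
Trailing zeros: 3, so the lowest set bit is bit 3 (value 8).

3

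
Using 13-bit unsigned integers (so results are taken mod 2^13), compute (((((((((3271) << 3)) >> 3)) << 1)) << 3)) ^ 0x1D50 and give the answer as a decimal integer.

3271 = 0110011000111
→ << 3 (mod 2^13) → 0011000111000 = 1592
→ >> 3 → 0000011000111 = 199
→ << 1 (mod 2^13) → 0000110001110 = 398
→ << 3 (mod 2^13) → 0110001110000 = 3184
0x1D50 = 1110101010000
→ ^ → 1000100100000 = 4384

4384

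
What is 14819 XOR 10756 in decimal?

5095

14819 = 11100111100011
10756 = 10101000000100
XOR → 01001111100111 = 5095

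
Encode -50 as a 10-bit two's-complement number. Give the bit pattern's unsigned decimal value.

50 in 10 bits: 0000110010
Invert: 1111001101
Add 1:  1111001110 = 974
(Check: 2^10 - 50 = 1024 - 50 = 974.)

974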